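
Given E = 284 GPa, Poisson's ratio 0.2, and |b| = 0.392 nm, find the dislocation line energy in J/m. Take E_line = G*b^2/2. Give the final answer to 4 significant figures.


Step 1: G = E / (2*(1+nu))
G = 284 / (2*(1+0.2)) = 118.333 GPa = 1.18333e+11 Pa
Step 2: E_line = G*b^2/2
b = 0.392 nm = 3.92e-10 m
E_line = 0.5 * 1.18333e+11 * (3.92e-10)^2 = 9.092e-09 J/m


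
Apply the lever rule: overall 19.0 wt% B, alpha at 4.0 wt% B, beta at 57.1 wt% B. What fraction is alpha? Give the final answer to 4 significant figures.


f_alpha = (C_beta - C0) / (C_beta - C_alpha)
f_alpha = (57.1 - 19.0) / (57.1 - 4.0)
f_alpha = 0.7175


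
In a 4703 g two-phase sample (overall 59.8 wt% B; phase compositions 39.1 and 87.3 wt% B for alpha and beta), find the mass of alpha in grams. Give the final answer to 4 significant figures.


f_alpha = (C_beta - C0) / (C_beta - C_alpha)
f_alpha = (87.3 - 59.8) / (87.3 - 39.1) = 0.570539
m_alpha = f_alpha * m_total = 0.570539 * 4703 = 2683 g


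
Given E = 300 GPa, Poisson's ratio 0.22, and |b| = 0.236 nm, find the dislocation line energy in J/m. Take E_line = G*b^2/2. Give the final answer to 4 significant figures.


Step 1: G = E / (2*(1+nu))
G = 300 / (2*(1+0.22)) = 122.951 GPa = 1.22951e+11 Pa
Step 2: E_line = G*b^2/2
b = 0.236 nm = 2.36e-10 m
E_line = 0.5 * 1.22951e+11 * (2.36e-10)^2 = 3.424e-09 J/m


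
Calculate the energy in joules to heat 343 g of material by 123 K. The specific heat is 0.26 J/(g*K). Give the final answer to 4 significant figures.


Q = m * cp * dT
Q = 343 * 0.26 * 123
Q = 10970 J


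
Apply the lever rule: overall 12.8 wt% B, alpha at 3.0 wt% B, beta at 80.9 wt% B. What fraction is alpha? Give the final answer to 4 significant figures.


f_alpha = (C_beta - C0) / (C_beta - C_alpha)
f_alpha = (80.9 - 12.8) / (80.9 - 3.0)
f_alpha = 0.8742


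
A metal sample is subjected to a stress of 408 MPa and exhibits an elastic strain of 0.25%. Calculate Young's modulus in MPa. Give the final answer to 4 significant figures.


E = sigma / epsilon
epsilon = 0.25% = 2.5e-03
E = 408 / 2.5e-03
E = 163200 MPa


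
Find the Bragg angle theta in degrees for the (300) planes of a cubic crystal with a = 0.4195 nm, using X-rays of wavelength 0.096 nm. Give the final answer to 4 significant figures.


d = a / sqrt(h^2+k^2+l^2)
d = 0.4195 / sqrt(9) = 0.139833 nm
lambda = 2*d*sin(theta)  =>  sin(theta) = lambda / (2*d)
sin(theta) = 0.096 / (2 * 0.139833) = 0.343266
theta = 20.08 deg


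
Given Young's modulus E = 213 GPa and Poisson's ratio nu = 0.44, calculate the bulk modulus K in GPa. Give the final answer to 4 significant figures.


K = E / (3*(1-2*nu))
K = 213 / (3*(1-2*0.44))
K = 591.7 GPa


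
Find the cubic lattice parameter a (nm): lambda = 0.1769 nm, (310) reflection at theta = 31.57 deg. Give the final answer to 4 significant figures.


d = lambda / (2*sin(theta))
d = 0.1769 / (2*sin(31.57 deg))
d = 0.168946 nm
a = d * sqrt(h^2+k^2+l^2) = 0.168946 * sqrt(10)
a = 0.5343 nm


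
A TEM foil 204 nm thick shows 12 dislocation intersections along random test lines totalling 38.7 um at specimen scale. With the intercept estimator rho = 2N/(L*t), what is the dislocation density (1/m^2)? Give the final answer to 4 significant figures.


rho = 2N / (L * t)
L = 38.7 um = 3.87e-05 m, t = 204 nm = 2.04e-07 m
rho = 2 * 12 / (3.87e-05 * 2.04e-07)
rho = 3.04e+12 1/m^2


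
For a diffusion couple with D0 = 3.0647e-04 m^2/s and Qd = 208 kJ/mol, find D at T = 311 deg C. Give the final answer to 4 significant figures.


D = D0 * exp(-Qd / (R*T))
T = 584.15 K
D = 3.0647e-04 * exp(-208e3 / (8.314 * 584.15))
D = 7.698e-23 m^2/s


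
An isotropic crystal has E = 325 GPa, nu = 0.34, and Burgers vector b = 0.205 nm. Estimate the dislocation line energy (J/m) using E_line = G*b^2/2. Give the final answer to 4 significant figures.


Step 1: G = E / (2*(1+nu))
G = 325 / (2*(1+0.34)) = 121.269 GPa = 1.21269e+11 Pa
Step 2: E_line = G*b^2/2
b = 0.205 nm = 2.05e-10 m
E_line = 0.5 * 1.21269e+11 * (2.05e-10)^2 = 2.548e-09 J/m


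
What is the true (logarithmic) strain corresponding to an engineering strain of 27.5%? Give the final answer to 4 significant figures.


epsilon_true = ln(1 + epsilon_eng)
epsilon_true = ln(1 + 0.275)
epsilon_true = 0.2429


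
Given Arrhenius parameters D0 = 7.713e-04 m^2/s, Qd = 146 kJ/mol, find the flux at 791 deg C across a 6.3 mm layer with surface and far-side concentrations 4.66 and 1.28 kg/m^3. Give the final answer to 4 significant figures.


Step 1: D = D0 * exp(-Qd/(R*T))
T = 791 + 273.15 = 1064.15 K
D = 7.713e-04 * exp(-146e3 / (8.314 * 1064.15)) = 5.25339e-11 m^2/s
Step 2: J = D * (C1 - C2) / dx
J = 5.25339e-11 * (4.66 - 1.28) / 6.3e-03
J = 2.818e-08 kg/(m^2*s)


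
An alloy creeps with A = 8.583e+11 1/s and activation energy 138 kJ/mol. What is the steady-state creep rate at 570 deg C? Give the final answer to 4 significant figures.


rate = A * exp(-Q / (R*T))
T = 570 + 273.15 = 843.15 K
rate = 8.583e+11 * exp(-138e3 / (8.314 * 843.15))
rate = 2421 1/s


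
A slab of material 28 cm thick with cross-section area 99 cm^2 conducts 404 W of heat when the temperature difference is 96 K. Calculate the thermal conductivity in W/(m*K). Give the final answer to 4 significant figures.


k = Q*L / (A*dT)
L = 0.28 m, A = 9.9e-03 m^2
k = 404 * 0.28 / (9.9e-03 * 96)
k = 119 W/(m*K)


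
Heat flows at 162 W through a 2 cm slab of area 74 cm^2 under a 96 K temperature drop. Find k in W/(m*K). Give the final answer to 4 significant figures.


k = Q*L / (A*dT)
L = 0.02 m, A = 7.4e-03 m^2
k = 162 * 0.02 / (7.4e-03 * 96)
k = 4.561 W/(m*K)


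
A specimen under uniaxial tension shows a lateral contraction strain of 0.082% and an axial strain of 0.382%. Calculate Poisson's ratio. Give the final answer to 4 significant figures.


nu = -epsilon_lat / epsilon_axial
Lateral strain is contraction (negative), so using magnitudes:
nu = 0.082 / 0.382
nu = 0.2147


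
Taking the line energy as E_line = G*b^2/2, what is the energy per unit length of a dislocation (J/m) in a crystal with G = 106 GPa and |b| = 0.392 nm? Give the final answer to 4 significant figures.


E = G*b^2/2
b = 0.392 nm = 3.92e-10 m
G = 106 GPa = 1.06e+11 Pa
E = 0.5 * 1.06e+11 * (3.92e-10)^2
E = 8.144e-09 J/m


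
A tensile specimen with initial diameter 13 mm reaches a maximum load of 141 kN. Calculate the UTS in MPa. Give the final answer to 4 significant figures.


A0 = pi*(d/2)^2 = pi*(13/2)^2 = 132.732 mm^2
UTS = F_max / A0 = 141*1000 / 132.732
UTS = 1062 MPa


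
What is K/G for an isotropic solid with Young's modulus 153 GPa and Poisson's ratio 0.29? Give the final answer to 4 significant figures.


G = E / (2*(1+nu))
G = 153 / (2*(1+0.29)) = 59.3023 GPa
K = E / (3*(1-2*nu))
K = 153 / (3*(1-2*0.29)) = 121.429 GPa
K/G = 121.429 / 59.3023 = 2.048


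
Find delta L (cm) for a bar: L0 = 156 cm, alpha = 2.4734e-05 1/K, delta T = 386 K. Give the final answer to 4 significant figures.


dL = L0 * alpha * dT
dL = 156 * 2.4734e-05 * 386
dL = 1.489 cm


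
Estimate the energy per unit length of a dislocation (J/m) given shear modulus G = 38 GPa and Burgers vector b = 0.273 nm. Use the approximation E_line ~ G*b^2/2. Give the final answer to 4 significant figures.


E = G*b^2/2
b = 0.273 nm = 2.73e-10 m
G = 38 GPa = 3.8e+10 Pa
E = 0.5 * 3.8e+10 * (2.73e-10)^2
E = 1.416e-09 J/m


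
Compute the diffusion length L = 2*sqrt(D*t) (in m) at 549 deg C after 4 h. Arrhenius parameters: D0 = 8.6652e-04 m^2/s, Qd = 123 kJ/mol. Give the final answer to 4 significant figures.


Step 1: D = D0 * exp(-Qd/(R*T))
T = 822.15 K
D = 8.6652e-04 * exp(-123e3 / (8.314 * 822.15)) = 1.32675e-11 m^2/s
Step 2: L = 2*sqrt(D*t)
t = 4 h = 14400 s
L = 2*sqrt(1.32675e-11 * 14400) = 8.742e-04 m


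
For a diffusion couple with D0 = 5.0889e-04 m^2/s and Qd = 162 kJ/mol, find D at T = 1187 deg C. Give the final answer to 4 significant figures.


D = D0 * exp(-Qd / (R*T))
T = 1460.15 K
D = 5.0889e-04 * exp(-162e3 / (8.314 * 1460.15))
D = 8.149e-10 m^2/s


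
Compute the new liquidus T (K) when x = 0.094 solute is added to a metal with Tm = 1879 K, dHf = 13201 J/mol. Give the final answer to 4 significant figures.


dT = R*Tm^2*x / dHf
dT = 8.314 * 1879^2 * 0.094 / 13201
dT = 209.018 K
T_new = 1879 - 209.018 = 1670 K


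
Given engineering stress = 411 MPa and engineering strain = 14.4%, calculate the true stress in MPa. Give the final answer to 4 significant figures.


sigma_true = sigma_eng * (1 + epsilon_eng)
sigma_true = 411 * (1 + 0.144)
sigma_true = 470.2 MPa


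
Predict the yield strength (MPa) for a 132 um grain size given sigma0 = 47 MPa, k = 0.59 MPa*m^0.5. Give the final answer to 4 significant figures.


sigma_y = sigma0 + k / sqrt(d)
d = 132 um = 1.32e-04 m
sigma_y = 47 + 0.59 / sqrt(1.32e-04)
sigma_y = 98.35 MPa


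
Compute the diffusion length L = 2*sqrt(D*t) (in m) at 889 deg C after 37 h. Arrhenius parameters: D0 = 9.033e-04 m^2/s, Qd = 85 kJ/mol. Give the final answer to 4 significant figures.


Step 1: D = D0 * exp(-Qd/(R*T))
T = 1162.15 K
D = 9.033e-04 * exp(-85e3 / (8.314 * 1162.15)) = 1.36533e-07 m^2/s
Step 2: L = 2*sqrt(D*t)
t = 37 h = 133200 s
L = 2*sqrt(1.36533e-07 * 133200) = 0.2697 m


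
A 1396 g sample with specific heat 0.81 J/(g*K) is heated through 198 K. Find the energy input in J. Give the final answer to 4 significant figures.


Q = m * cp * dT
Q = 1396 * 0.81 * 198
Q = 223900 J


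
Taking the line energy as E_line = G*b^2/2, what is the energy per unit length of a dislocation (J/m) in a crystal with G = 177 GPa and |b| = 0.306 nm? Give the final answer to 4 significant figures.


E = G*b^2/2
b = 0.306 nm = 3.06e-10 m
G = 177 GPa = 1.77e+11 Pa
E = 0.5 * 1.77e+11 * (3.06e-10)^2
E = 8.287e-09 J/m


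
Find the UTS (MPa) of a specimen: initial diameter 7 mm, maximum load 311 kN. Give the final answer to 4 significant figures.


A0 = pi*(d/2)^2 = pi*(7/2)^2 = 38.4845 mm^2
UTS = F_max / A0 = 311*1000 / 38.4845
UTS = 8081 MPa


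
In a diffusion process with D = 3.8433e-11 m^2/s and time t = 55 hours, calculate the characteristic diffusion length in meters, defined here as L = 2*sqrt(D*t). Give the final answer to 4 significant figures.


t = 55 hr = 198000 s
Diffusion length = 2*sqrt(D*t)
= 2*sqrt(3.8433e-11 * 198000)
= 5.517e-03 m


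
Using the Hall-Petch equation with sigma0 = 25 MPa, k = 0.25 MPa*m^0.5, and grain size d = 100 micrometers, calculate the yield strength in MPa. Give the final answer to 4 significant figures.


sigma_y = sigma0 + k / sqrt(d)
d = 100 um = 1e-04 m
sigma_y = 25 + 0.25 / sqrt(1e-04)
sigma_y = 50 MPa


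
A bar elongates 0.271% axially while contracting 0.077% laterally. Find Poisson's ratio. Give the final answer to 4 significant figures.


nu = -epsilon_lat / epsilon_axial
Lateral strain is contraction (negative), so using magnitudes:
nu = 0.077 / 0.271
nu = 0.2841


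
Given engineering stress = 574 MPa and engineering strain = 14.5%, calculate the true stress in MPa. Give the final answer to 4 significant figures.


sigma_true = sigma_eng * (1 + epsilon_eng)
sigma_true = 574 * (1 + 0.145)
sigma_true = 657.2 MPa


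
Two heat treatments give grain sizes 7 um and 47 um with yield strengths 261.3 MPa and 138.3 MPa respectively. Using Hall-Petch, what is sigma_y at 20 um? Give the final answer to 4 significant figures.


sigma_y = sigma0 + k / sqrt(d)
1/sqrt(d1) = 1/sqrt(7e-06) = 377.964;  1/sqrt(d2) = 145.865
k = (sigma1 - sigma2) / (1/sqrt(d1) - 1/sqrt(d2)) = (261.3 - 138.3) / (377.964 - 145.865) = 0.529945 MPa*m^0.5
sigma0 = sigma1 - k/sqrt(d1) = 261.3 - 0.529945*377.964 = 60.9996 MPa
sigma_y(d3) = 60.9996 + 0.529945 / sqrt(2e-05) = 179.5 MPa


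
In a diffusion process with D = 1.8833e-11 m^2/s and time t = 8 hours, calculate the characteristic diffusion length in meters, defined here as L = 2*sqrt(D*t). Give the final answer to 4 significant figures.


t = 8 hr = 28800 s
Diffusion length = 2*sqrt(D*t)
= 2*sqrt(1.8833e-11 * 28800)
= 1.473e-03 m


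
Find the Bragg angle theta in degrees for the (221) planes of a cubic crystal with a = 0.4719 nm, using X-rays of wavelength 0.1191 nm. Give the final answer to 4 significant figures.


d = a / sqrt(h^2+k^2+l^2)
d = 0.4719 / sqrt(9) = 0.1573 nm
lambda = 2*d*sin(theta)  =>  sin(theta) = lambda / (2*d)
sin(theta) = 0.1191 / (2 * 0.1573) = 0.378576
theta = 22.25 deg


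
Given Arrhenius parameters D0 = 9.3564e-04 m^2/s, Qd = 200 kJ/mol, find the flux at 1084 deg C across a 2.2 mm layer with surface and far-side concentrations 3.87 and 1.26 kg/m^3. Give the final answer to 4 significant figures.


Step 1: D = D0 * exp(-Qd/(R*T))
T = 1084 + 273.15 = 1357.15 K
D = 9.3564e-04 * exp(-200e3 / (8.314 * 1357.15)) = 1.87558e-11 m^2/s
Step 2: J = D * (C1 - C2) / dx
J = 1.87558e-11 * (3.87 - 1.26) / 2.2e-03
J = 2.225e-08 kg/(m^2*s)


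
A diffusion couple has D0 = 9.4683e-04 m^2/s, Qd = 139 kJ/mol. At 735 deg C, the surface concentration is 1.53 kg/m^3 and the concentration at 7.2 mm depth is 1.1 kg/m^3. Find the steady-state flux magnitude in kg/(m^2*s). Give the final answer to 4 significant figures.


Step 1: D = D0 * exp(-Qd/(R*T))
T = 735 + 273.15 = 1008.15 K
D = 9.4683e-04 * exp(-139e3 / (8.314 * 1008.15)) = 5.94419e-11 m^2/s
Step 2: J = D * (C1 - C2) / dx
J = 5.94419e-11 * (1.53 - 1.1) / 7.2e-03
J = 3.55e-09 kg/(m^2*s)


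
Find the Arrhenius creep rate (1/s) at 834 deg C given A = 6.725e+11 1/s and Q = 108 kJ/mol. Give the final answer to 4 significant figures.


rate = A * exp(-Q / (R*T))
T = 834 + 273.15 = 1107.15 K
rate = 6.725e+11 * exp(-108e3 / (8.314 * 1107.15))
rate = 5.397e+06 1/s


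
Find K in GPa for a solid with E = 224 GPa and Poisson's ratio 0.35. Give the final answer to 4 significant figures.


K = E / (3*(1-2*nu))
K = 224 / (3*(1-2*0.35))
K = 248.9 GPa


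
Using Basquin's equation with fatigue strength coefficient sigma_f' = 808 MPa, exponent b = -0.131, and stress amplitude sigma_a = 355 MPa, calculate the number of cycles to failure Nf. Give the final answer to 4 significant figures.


sigma_a = sigma_f' * (2*Nf)^b
2*Nf = (sigma_a / sigma_f')^(1/b)
2*Nf = (355 / 808)^(1/-0.131)
2*Nf = 532.829
Nf = 266.4 cycles


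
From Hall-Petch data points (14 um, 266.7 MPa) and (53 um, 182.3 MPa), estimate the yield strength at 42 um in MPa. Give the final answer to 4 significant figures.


sigma_y = sigma0 + k / sqrt(d)
1/sqrt(d1) = 1/sqrt(1.4e-05) = 267.261;  1/sqrt(d2) = 137.361
k = (sigma1 - sigma2) / (1/sqrt(d1) - 1/sqrt(d2)) = (266.7 - 182.3) / (267.261 - 137.361) = 0.649727 MPa*m^0.5
sigma0 = sigma1 - k/sqrt(d1) = 266.7 - 0.649727*267.261 = 93.0531 MPa
sigma_y(d3) = 93.0531 + 0.649727 / sqrt(4.2e-05) = 193.3 MPa


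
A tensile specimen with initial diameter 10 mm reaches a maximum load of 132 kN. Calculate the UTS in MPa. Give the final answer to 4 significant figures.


A0 = pi*(d/2)^2 = pi*(10/2)^2 = 78.5398 mm^2
UTS = F_max / A0 = 132*1000 / 78.5398
UTS = 1681 MPa


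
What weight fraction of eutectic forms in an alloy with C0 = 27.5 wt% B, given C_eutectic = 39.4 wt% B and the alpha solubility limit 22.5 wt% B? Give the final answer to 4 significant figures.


f_primary = (C_e - C0) / (C_e - C_alpha_max)
f_primary = (39.4 - 27.5) / (39.4 - 22.5)
f_primary = 0.704142
f_eutectic = 1 - 0.704142 = 0.2959


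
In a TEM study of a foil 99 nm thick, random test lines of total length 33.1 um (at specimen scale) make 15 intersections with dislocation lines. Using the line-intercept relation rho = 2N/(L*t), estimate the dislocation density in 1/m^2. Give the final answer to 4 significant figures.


rho = 2N / (L * t)
L = 33.1 um = 3.31e-05 m, t = 99 nm = 9.9e-08 m
rho = 2 * 15 / (3.31e-05 * 9.9e-08)
rho = 9.155e+12 1/m^2


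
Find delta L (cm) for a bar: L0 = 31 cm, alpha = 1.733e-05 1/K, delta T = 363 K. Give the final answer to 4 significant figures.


dL = L0 * alpha * dT
dL = 31 * 1.733e-05 * 363
dL = 0.195 cm


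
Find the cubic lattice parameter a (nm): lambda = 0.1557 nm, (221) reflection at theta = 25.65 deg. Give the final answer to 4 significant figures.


d = lambda / (2*sin(theta))
d = 0.1557 / (2*sin(25.65 deg))
d = 0.179845 nm
a = d * sqrt(h^2+k^2+l^2) = 0.179845 * sqrt(9)
a = 0.5395 nm


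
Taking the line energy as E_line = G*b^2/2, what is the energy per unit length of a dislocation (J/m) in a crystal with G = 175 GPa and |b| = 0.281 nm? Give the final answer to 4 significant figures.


E = G*b^2/2
b = 0.281 nm = 2.81e-10 m
G = 175 GPa = 1.75e+11 Pa
E = 0.5 * 1.75e+11 * (2.81e-10)^2
E = 6.909e-09 J/m


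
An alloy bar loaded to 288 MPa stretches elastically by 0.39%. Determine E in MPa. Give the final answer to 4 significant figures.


E = sigma / epsilon
epsilon = 0.39% = 3.9e-03
E = 288 / 3.9e-03
E = 73850 MPa


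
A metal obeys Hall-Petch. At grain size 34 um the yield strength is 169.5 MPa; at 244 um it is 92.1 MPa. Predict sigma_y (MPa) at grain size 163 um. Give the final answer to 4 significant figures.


sigma_y = sigma0 + k / sqrt(d)
1/sqrt(d1) = 1/sqrt(3.4e-05) = 171.499;  1/sqrt(d2) = 64.0184
k = (sigma1 - sigma2) / (1/sqrt(d1) - 1/sqrt(d2)) = (169.5 - 92.1) / (171.499 - 64.0184) = 0.720133 MPa*m^0.5
sigma0 = sigma1 - k/sqrt(d1) = 169.5 - 0.720133*171.499 = 45.9982 MPa
sigma_y(d3) = 45.9982 + 0.720133 / sqrt(1.63e-04) = 102.4 MPa


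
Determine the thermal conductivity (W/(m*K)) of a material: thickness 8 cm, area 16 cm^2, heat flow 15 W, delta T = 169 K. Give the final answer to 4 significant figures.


k = Q*L / (A*dT)
L = 0.08 m, A = 1.6e-03 m^2
k = 15 * 0.08 / (1.6e-03 * 169)
k = 4.438 W/(m*K)


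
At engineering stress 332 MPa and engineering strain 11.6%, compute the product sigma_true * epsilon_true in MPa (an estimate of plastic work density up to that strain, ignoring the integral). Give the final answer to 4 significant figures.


sigma_true = sigma_eng * (1 + epsilon_eng)
sigma_true = 332 * (1 + 0.116) = 370.512 MPa
epsilon_true = ln(1 + epsilon_eng)
epsilon_true = ln(1 + 0.116) = 0.109751
sigma_true * epsilon_true = 370.512 * 0.109751 = 40.66 MPa


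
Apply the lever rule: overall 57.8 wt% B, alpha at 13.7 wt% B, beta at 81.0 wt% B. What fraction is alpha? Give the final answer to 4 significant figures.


f_alpha = (C_beta - C0) / (C_beta - C_alpha)
f_alpha = (81.0 - 57.8) / (81.0 - 13.7)
f_alpha = 0.3447


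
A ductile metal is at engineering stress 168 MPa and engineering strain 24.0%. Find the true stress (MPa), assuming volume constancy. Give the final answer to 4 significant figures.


sigma_true = sigma_eng * (1 + epsilon_eng)
sigma_true = 168 * (1 + 0.24)
sigma_true = 208.3 MPa


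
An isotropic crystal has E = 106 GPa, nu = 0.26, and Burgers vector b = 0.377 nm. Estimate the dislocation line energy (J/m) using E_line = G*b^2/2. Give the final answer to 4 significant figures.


Step 1: G = E / (2*(1+nu))
G = 106 / (2*(1+0.26)) = 42.0635 GPa = 4.20635e+10 Pa
Step 2: E_line = G*b^2/2
b = 0.377 nm = 3.77e-10 m
E_line = 0.5 * 4.20635e+10 * (3.77e-10)^2 = 2.989e-09 J/m


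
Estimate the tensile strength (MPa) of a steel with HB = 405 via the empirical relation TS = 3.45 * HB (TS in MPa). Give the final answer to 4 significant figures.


TS (MPa) = 3.45 * HB
TS = 3.45 * 405
TS = 1397 MPa


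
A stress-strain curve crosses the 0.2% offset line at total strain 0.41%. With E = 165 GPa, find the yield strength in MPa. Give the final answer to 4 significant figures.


Offset strain = 0.002
Elastic strain at yield = total_strain - offset = 4.1e-03 - 0.002 = 2.1e-03
sigma_y = E * elastic_strain = 165000 * 2.1e-03
sigma_y = 346.5 MPa


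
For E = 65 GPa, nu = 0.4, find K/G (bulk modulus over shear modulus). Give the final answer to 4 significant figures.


G = E / (2*(1+nu))
G = 65 / (2*(1+0.4)) = 23.2143 GPa
K = E / (3*(1-2*nu))
K = 65 / (3*(1-2*0.4)) = 108.333 GPa
K/G = 108.333 / 23.2143 = 4.667


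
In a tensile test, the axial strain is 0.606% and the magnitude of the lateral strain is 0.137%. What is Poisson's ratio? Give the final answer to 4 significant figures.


nu = -epsilon_lat / epsilon_axial
Lateral strain is contraction (negative), so using magnitudes:
nu = 0.137 / 0.606
nu = 0.2261


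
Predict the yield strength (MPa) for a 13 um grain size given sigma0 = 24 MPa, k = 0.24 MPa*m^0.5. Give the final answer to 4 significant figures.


sigma_y = sigma0 + k / sqrt(d)
d = 13 um = 1.3e-05 m
sigma_y = 24 + 0.24 / sqrt(1.3e-05)
sigma_y = 90.56 MPa


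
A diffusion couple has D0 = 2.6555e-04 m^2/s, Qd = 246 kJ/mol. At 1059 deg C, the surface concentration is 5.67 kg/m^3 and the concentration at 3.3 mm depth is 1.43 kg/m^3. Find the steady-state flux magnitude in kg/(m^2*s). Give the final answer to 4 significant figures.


Step 1: D = D0 * exp(-Qd/(R*T))
T = 1059 + 273.15 = 1332.15 K
D = 2.6555e-04 * exp(-246e3 / (8.314 * 1332.15)) = 5.99717e-14 m^2/s
Step 2: J = D * (C1 - C2) / dx
J = 5.99717e-14 * (5.67 - 1.43) / 3.3e-03
J = 7.705e-11 kg/(m^2*s)


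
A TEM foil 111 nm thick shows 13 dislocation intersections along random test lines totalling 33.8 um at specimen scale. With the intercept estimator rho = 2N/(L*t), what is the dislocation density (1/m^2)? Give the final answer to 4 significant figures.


rho = 2N / (L * t)
L = 33.8 um = 3.38e-05 m, t = 111 nm = 1.11e-07 m
rho = 2 * 13 / (3.38e-05 * 1.11e-07)
rho = 6.93e+12 1/m^2


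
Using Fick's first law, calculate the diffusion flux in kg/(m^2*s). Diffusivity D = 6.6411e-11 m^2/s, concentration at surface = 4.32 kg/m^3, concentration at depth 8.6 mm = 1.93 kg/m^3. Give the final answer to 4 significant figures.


J = -D * (dC/dx) = D * (C1 - C2) / dx
J = 6.6411e-11 * (4.32 - 1.93) / 8.6e-03
J = 1.846e-08 kg/(m^2*s)


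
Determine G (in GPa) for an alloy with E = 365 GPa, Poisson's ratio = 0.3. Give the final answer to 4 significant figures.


G = E / (2*(1+nu))
G = 365 / (2*(1+0.3))
G = 140.4 GPa


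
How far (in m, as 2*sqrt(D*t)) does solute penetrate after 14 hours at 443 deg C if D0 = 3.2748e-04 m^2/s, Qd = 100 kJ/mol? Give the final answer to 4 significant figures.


Step 1: D = D0 * exp(-Qd/(R*T))
T = 716.15 K
D = 3.2748e-04 * exp(-100e3 / (8.314 * 716.15)) = 1.66383e-11 m^2/s
Step 2: L = 2*sqrt(D*t)
t = 14 h = 50400 s
L = 2*sqrt(1.66383e-11 * 50400) = 1.831e-03 m


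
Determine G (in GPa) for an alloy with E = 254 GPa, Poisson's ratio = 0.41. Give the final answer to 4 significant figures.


G = E / (2*(1+nu))
G = 254 / (2*(1+0.41))
G = 90.07 GPa


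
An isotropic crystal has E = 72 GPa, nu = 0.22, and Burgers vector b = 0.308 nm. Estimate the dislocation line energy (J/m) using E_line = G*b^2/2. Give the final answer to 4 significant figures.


Step 1: G = E / (2*(1+nu))
G = 72 / (2*(1+0.22)) = 29.5082 GPa = 2.95082e+10 Pa
Step 2: E_line = G*b^2/2
b = 0.308 nm = 3.08e-10 m
E_line = 0.5 * 2.95082e+10 * (3.08e-10)^2 = 1.4e-09 J/m


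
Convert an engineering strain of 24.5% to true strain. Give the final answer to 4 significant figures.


epsilon_true = ln(1 + epsilon_eng)
epsilon_true = ln(1 + 0.245)
epsilon_true = 0.2191


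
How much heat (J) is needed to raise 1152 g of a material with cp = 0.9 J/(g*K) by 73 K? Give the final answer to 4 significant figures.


Q = m * cp * dT
Q = 1152 * 0.9 * 73
Q = 75690 J


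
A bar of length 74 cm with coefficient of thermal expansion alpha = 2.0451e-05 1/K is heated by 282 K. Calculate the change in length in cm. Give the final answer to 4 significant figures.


dL = L0 * alpha * dT
dL = 74 * 2.0451e-05 * 282
dL = 0.4268 cm


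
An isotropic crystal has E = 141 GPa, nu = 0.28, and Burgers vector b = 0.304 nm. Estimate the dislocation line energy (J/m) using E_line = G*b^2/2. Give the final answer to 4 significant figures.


Step 1: G = E / (2*(1+nu))
G = 141 / (2*(1+0.28)) = 55.0781 GPa = 5.50781e+10 Pa
Step 2: E_line = G*b^2/2
b = 0.304 nm = 3.04e-10 m
E_line = 0.5 * 5.50781e+10 * (3.04e-10)^2 = 2.545e-09 J/m


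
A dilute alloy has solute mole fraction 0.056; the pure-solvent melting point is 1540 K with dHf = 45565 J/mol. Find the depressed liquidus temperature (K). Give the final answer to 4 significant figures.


dT = R*Tm^2*x / dHf
dT = 8.314 * 1540^2 * 0.056 / 45565
dT = 24.2331 K
T_new = 1540 - 24.2331 = 1516 K


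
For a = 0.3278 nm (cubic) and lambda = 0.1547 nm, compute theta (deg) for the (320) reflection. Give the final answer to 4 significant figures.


d = a / sqrt(h^2+k^2+l^2)
d = 0.3278 / sqrt(13) = 0.0909154 nm
lambda = 2*d*sin(theta)  =>  sin(theta) = lambda / (2*d)
sin(theta) = 0.1547 / (2 * 0.0909154) = 0.850791
theta = 58.3 deg


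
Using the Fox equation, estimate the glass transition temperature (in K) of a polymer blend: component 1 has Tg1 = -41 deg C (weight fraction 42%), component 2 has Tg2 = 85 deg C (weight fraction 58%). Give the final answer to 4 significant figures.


1/Tg = w1/Tg1 + w2/Tg2 (in Kelvin)
Tg1 = 232.15 K, Tg2 = 358.15 K
1/Tg = 0.42/232.15 + 0.58/358.15
Tg = 291.7 K


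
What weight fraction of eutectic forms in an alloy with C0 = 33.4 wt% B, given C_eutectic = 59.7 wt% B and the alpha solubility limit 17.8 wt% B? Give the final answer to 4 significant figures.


f_primary = (C_e - C0) / (C_e - C_alpha_max)
f_primary = (59.7 - 33.4) / (59.7 - 17.8)
f_primary = 0.627685
f_eutectic = 1 - 0.627685 = 0.3723


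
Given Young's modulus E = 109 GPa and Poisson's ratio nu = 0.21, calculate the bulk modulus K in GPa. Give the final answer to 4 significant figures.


K = E / (3*(1-2*nu))
K = 109 / (3*(1-2*0.21))
K = 62.64 GPa


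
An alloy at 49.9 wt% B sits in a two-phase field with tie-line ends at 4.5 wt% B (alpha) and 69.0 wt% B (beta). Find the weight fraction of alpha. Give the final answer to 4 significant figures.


f_alpha = (C_beta - C0) / (C_beta - C_alpha)
f_alpha = (69.0 - 49.9) / (69.0 - 4.5)
f_alpha = 0.2961


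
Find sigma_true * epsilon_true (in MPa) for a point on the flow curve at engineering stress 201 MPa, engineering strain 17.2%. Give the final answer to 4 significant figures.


sigma_true = sigma_eng * (1 + epsilon_eng)
sigma_true = 201 * (1 + 0.172) = 235.572 MPa
epsilon_true = ln(1 + epsilon_eng)
epsilon_true = ln(1 + 0.172) = 0.158712
sigma_true * epsilon_true = 235.572 * 0.158712 = 37.39 MPa


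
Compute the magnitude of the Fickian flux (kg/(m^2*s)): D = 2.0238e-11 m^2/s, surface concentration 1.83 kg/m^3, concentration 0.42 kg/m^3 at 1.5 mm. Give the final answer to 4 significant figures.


J = -D * (dC/dx) = D * (C1 - C2) / dx
J = 2.0238e-11 * (1.83 - 0.42) / 1.5e-03
J = 1.902e-08 kg/(m^2*s)


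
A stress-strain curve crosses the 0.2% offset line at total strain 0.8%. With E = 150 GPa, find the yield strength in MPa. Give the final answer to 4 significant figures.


Offset strain = 0.002
Elastic strain at yield = total_strain - offset = 8e-03 - 0.002 = 6e-03
sigma_y = E * elastic_strain = 150000 * 6e-03
sigma_y = 900 MPa


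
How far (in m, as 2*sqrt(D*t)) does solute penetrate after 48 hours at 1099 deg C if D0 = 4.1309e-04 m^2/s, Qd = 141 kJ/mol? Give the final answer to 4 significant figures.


Step 1: D = D0 * exp(-Qd/(R*T))
T = 1372.15 K
D = 4.1309e-04 * exp(-141e3 / (8.314 * 1372.15)) = 1.77133e-09 m^2/s
Step 2: L = 2*sqrt(D*t)
t = 48 h = 172800 s
L = 2*sqrt(1.77133e-09 * 172800) = 0.03499 m


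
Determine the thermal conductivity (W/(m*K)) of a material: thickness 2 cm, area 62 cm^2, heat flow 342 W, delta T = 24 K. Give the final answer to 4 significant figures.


k = Q*L / (A*dT)
L = 0.02 m, A = 6.2e-03 m^2
k = 342 * 0.02 / (6.2e-03 * 24)
k = 45.97 W/(m*K)


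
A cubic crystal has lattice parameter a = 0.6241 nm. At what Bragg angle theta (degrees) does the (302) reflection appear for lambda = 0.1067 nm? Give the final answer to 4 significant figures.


d = a / sqrt(h^2+k^2+l^2)
d = 0.6241 / sqrt(13) = 0.173094 nm
lambda = 2*d*sin(theta)  =>  sin(theta) = lambda / (2*d)
sin(theta) = 0.1067 / (2 * 0.173094) = 0.308214
theta = 17.95 deg


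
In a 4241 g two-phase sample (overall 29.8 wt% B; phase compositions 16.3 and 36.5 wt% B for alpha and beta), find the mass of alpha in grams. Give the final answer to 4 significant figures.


f_alpha = (C_beta - C0) / (C_beta - C_alpha)
f_alpha = (36.5 - 29.8) / (36.5 - 16.3) = 0.331683
m_alpha = f_alpha * m_total = 0.331683 * 4241 = 1407 g


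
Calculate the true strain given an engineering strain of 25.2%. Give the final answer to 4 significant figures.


epsilon_true = ln(1 + epsilon_eng)
epsilon_true = ln(1 + 0.252)
epsilon_true = 0.2247


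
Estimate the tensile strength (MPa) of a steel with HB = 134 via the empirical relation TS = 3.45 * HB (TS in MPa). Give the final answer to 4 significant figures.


TS (MPa) = 3.45 * HB
TS = 3.45 * 134
TS = 462.3 MPa


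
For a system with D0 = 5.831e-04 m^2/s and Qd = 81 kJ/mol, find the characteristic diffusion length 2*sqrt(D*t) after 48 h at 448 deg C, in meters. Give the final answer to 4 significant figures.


Step 1: D = D0 * exp(-Qd/(R*T))
T = 721.15 K
D = 5.831e-04 * exp(-81e3 / (8.314 * 721.15)) = 7.91599e-10 m^2/s
Step 2: L = 2*sqrt(D*t)
t = 48 h = 172800 s
L = 2*sqrt(7.91599e-10 * 172800) = 0.02339 m


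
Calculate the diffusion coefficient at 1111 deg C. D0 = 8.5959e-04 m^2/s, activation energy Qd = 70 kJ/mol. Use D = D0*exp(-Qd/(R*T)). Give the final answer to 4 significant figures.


D = D0 * exp(-Qd / (R*T))
T = 1384.15 K
D = 8.5959e-04 * exp(-70e3 / (8.314 * 1384.15))
D = 1.961e-06 m^2/s


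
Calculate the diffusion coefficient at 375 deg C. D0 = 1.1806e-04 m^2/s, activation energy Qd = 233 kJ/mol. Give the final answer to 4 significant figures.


D = D0 * exp(-Qd / (R*T))
T = 648.15 K
D = 1.1806e-04 * exp(-233e3 / (8.314 * 648.15))
D = 1.967e-23 m^2/s


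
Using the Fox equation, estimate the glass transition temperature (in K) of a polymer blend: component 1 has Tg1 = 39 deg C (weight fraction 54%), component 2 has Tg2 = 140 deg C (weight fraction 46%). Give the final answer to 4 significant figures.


1/Tg = w1/Tg1 + w2/Tg2 (in Kelvin)
Tg1 = 312.15 K, Tg2 = 413.15 K
1/Tg = 0.54/312.15 + 0.46/413.15
Tg = 351.7 K


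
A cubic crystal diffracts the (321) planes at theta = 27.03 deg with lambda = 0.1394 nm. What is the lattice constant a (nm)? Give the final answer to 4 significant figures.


d = lambda / (2*sin(theta))
d = 0.1394 / (2*sin(27.03 deg))
d = 0.15337 nm
a = d * sqrt(h^2+k^2+l^2) = 0.15337 * sqrt(14)
a = 0.5739 nm


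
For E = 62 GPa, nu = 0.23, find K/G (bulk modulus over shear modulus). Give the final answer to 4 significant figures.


G = E / (2*(1+nu))
G = 62 / (2*(1+0.23)) = 25.2033 GPa
K = E / (3*(1-2*nu))
K = 62 / (3*(1-2*0.23)) = 38.2716 GPa
K/G = 38.2716 / 25.2033 = 1.519


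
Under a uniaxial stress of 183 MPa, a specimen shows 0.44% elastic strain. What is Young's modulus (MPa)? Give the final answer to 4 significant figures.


E = sigma / epsilon
epsilon = 0.44% = 4.4e-03
E = 183 / 4.4e-03
E = 41590 MPa


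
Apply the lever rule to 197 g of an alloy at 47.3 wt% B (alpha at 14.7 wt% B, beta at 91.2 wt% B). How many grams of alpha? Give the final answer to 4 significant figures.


f_alpha = (C_beta - C0) / (C_beta - C_alpha)
f_alpha = (91.2 - 47.3) / (91.2 - 14.7) = 0.573856
m_alpha = f_alpha * m_total = 0.573856 * 197 = 113 g


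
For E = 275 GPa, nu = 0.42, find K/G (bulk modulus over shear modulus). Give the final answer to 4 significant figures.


G = E / (2*(1+nu))
G = 275 / (2*(1+0.42)) = 96.831 GPa
K = E / (3*(1-2*nu))
K = 275 / (3*(1-2*0.42)) = 572.917 GPa
K/G = 572.917 / 96.831 = 5.917


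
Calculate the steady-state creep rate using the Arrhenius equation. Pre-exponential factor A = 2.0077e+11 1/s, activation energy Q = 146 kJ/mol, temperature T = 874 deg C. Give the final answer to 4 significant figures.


rate = A * exp(-Q / (R*T))
T = 874 + 273.15 = 1147.15 K
rate = 2.0077e+11 * exp(-146e3 / (8.314 * 1147.15))
rate = 45130 1/s


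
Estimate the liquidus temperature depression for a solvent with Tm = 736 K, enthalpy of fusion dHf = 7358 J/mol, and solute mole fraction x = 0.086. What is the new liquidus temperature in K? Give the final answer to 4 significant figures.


dT = R*Tm^2*x / dHf
dT = 8.314 * 736^2 * 0.086 / 7358
dT = 52.6386 K
T_new = 736 - 52.6386 = 683.4 K


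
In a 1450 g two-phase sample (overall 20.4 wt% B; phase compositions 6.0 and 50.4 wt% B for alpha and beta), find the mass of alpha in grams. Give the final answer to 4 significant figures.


f_alpha = (C_beta - C0) / (C_beta - C_alpha)
f_alpha = (50.4 - 20.4) / (50.4 - 6.0) = 0.675676
m_alpha = f_alpha * m_total = 0.675676 * 1450 = 979.7 g


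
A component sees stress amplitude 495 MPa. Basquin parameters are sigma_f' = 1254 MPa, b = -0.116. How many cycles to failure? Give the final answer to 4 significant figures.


sigma_a = sigma_f' * (2*Nf)^b
2*Nf = (sigma_a / sigma_f')^(1/b)
2*Nf = (495 / 1254)^(1/-0.116)
2*Nf = 3020.69
Nf = 1510 cycles


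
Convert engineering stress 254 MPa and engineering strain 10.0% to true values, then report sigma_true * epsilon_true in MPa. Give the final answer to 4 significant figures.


sigma_true = sigma_eng * (1 + epsilon_eng)
sigma_true = 254 * (1 + 0.1) = 279.4 MPa
epsilon_true = ln(1 + epsilon_eng)
epsilon_true = ln(1 + 0.1) = 0.0953102
sigma_true * epsilon_true = 279.4 * 0.0953102 = 26.63 MPa


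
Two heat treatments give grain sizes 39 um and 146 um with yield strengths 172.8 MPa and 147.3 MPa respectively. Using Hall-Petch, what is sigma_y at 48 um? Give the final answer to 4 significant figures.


sigma_y = sigma0 + k / sqrt(d)
1/sqrt(d1) = 1/sqrt(3.9e-05) = 160.128;  1/sqrt(d2) = 82.7606
k = (sigma1 - sigma2) / (1/sqrt(d1) - 1/sqrt(d2)) = (172.8 - 147.3) / (160.128 - 82.7606) = 0.329595 MPa*m^0.5
sigma0 = sigma1 - k/sqrt(d1) = 172.8 - 0.329595*160.128 = 120.022 MPa
sigma_y(d3) = 120.022 + 0.329595 / sqrt(4.8e-05) = 167.6 MPa


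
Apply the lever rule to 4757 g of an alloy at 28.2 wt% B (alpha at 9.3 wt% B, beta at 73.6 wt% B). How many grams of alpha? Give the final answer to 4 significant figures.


f_alpha = (C_beta - C0) / (C_beta - C_alpha)
f_alpha = (73.6 - 28.2) / (73.6 - 9.3) = 0.706065
m_alpha = f_alpha * m_total = 0.706065 * 4757 = 3359 g


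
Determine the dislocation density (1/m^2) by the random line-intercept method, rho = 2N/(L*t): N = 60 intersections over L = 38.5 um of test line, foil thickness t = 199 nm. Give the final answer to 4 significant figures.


rho = 2N / (L * t)
L = 38.5 um = 3.85e-05 m, t = 199 nm = 1.99e-07 m
rho = 2 * 60 / (3.85e-05 * 1.99e-07)
rho = 1.566e+13 1/m^2


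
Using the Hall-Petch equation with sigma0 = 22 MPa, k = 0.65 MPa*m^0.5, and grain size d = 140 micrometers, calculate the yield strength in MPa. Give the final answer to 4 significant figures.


sigma_y = sigma0 + k / sqrt(d)
d = 140 um = 1.4e-04 m
sigma_y = 22 + 0.65 / sqrt(1.4e-04)
sigma_y = 76.94 MPa


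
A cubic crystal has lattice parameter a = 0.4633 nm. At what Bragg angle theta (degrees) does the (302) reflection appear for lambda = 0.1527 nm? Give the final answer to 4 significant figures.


d = a / sqrt(h^2+k^2+l^2)
d = 0.4633 / sqrt(13) = 0.128496 nm
lambda = 2*d*sin(theta)  =>  sin(theta) = lambda / (2*d)
sin(theta) = 0.1527 / (2 * 0.128496) = 0.594181
theta = 36.45 deg


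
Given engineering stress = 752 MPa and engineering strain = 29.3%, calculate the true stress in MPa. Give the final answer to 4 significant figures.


sigma_true = sigma_eng * (1 + epsilon_eng)
sigma_true = 752 * (1 + 0.293)
sigma_true = 972.3 MPa


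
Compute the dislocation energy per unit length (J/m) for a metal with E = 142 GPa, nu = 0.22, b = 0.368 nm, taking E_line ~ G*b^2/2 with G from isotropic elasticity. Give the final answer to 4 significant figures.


Step 1: G = E / (2*(1+nu))
G = 142 / (2*(1+0.22)) = 58.1967 GPa = 5.81967e+10 Pa
Step 2: E_line = G*b^2/2
b = 0.368 nm = 3.68e-10 m
E_line = 0.5 * 5.81967e+10 * (3.68e-10)^2 = 3.941e-09 J/m


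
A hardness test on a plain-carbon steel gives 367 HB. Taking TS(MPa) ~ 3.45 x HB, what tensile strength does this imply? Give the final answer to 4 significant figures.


TS (MPa) = 3.45 * HB
TS = 3.45 * 367
TS = 1266 MPa


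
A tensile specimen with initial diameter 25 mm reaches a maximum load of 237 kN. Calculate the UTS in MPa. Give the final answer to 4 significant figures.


A0 = pi*(d/2)^2 = pi*(25/2)^2 = 490.874 mm^2
UTS = F_max / A0 = 237*1000 / 490.874
UTS = 482.8 MPa


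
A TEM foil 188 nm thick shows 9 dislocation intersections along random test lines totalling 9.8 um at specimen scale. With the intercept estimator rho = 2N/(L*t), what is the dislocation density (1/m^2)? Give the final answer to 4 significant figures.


rho = 2N / (L * t)
L = 9.8 um = 9.8e-06 m, t = 188 nm = 1.88e-07 m
rho = 2 * 9 / (9.8e-06 * 1.88e-07)
rho = 9.77e+12 1/m^2


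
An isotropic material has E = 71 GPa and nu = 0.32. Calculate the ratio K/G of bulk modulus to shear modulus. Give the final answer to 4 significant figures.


G = E / (2*(1+nu))
G = 71 / (2*(1+0.32)) = 26.8939 GPa
K = E / (3*(1-2*nu))
K = 71 / (3*(1-2*0.32)) = 65.7407 GPa
K/G = 65.7407 / 26.8939 = 2.444


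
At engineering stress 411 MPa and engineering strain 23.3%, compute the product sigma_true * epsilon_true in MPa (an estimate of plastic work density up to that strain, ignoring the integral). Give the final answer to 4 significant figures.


sigma_true = sigma_eng * (1 + epsilon_eng)
sigma_true = 411 * (1 + 0.233) = 506.763 MPa
epsilon_true = ln(1 + epsilon_eng)
epsilon_true = ln(1 + 0.233) = 0.20945
sigma_true * epsilon_true = 506.763 * 0.20945 = 106.1 MPa


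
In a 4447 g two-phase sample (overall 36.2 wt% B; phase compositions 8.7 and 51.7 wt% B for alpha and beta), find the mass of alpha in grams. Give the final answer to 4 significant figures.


f_alpha = (C_beta - C0) / (C_beta - C_alpha)
f_alpha = (51.7 - 36.2) / (51.7 - 8.7) = 0.360465
m_alpha = f_alpha * m_total = 0.360465 * 4447 = 1603 g


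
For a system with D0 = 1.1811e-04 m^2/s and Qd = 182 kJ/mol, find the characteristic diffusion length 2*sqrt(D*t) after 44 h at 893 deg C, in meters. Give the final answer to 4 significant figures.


Step 1: D = D0 * exp(-Qd/(R*T))
T = 1166.15 K
D = 1.1811e-04 * exp(-182e3 / (8.314 * 1166.15)) = 8.31339e-13 m^2/s
Step 2: L = 2*sqrt(D*t)
t = 44 h = 158400 s
L = 2*sqrt(8.31339e-13 * 158400) = 7.258e-04 m


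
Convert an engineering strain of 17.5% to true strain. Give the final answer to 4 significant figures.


epsilon_true = ln(1 + epsilon_eng)
epsilon_true = ln(1 + 0.175)
epsilon_true = 0.1613


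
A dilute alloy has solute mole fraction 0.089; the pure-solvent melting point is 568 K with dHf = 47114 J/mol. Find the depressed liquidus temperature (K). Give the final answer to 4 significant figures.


dT = R*Tm^2*x / dHf
dT = 8.314 * 568^2 * 0.089 / 47114
dT = 5.06695 K
T_new = 568 - 5.06695 = 562.9 K


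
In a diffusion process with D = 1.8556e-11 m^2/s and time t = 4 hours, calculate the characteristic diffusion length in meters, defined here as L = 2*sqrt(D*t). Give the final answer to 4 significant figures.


t = 4 hr = 14400 s
Diffusion length = 2*sqrt(D*t)
= 2*sqrt(1.8556e-11 * 14400)
= 1.034e-03 m


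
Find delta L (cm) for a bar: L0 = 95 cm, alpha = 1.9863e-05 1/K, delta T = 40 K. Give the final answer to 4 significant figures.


dL = L0 * alpha * dT
dL = 95 * 1.9863e-05 * 40
dL = 0.07548 cm


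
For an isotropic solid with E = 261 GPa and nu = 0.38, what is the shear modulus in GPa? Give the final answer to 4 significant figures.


G = E / (2*(1+nu))
G = 261 / (2*(1+0.38))
G = 94.57 GPa


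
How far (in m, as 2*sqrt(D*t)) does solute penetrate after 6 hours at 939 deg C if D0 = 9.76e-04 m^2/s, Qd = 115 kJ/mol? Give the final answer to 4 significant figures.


Step 1: D = D0 * exp(-Qd/(R*T))
T = 1212.15 K
D = 9.76e-04 * exp(-115e3 / (8.314 * 1212.15)) = 1.08051e-08 m^2/s
Step 2: L = 2*sqrt(D*t)
t = 6 h = 21600 s
L = 2*sqrt(1.08051e-08 * 21600) = 0.03055 m
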